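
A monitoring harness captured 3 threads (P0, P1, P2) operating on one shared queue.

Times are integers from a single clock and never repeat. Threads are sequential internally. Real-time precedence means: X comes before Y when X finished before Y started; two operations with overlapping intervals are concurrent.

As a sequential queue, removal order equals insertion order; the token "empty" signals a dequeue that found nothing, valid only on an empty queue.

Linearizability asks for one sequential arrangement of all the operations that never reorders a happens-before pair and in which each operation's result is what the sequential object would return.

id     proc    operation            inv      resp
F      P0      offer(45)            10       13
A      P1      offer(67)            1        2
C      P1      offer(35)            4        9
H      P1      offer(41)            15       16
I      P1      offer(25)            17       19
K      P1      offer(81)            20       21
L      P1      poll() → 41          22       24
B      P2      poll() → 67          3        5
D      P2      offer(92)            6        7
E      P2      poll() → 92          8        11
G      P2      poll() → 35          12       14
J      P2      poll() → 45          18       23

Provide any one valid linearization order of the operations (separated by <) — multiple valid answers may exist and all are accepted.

1. A offer(67), leaving queue <67>
2. B poll() → 67, leaving queue <>
3. D offer(92), leaving queue <92>
4. C offer(35), leaving queue <92,35>
5. E poll() → 92, leaving queue <35>
6. F offer(45), leaving queue <35,45>
7. G poll() → 35, leaving queue <45>
8. H offer(41), leaving queue <45,41>
9. I offer(25), leaving queue <45,41,25>
10. J poll() → 45, leaving queue <41,25>
11. K offer(81), leaving queue <41,25,81>
12. L poll() → 41, leaving queue <25,81>

A < B < D < C < E < F < G < H < I < J < K < L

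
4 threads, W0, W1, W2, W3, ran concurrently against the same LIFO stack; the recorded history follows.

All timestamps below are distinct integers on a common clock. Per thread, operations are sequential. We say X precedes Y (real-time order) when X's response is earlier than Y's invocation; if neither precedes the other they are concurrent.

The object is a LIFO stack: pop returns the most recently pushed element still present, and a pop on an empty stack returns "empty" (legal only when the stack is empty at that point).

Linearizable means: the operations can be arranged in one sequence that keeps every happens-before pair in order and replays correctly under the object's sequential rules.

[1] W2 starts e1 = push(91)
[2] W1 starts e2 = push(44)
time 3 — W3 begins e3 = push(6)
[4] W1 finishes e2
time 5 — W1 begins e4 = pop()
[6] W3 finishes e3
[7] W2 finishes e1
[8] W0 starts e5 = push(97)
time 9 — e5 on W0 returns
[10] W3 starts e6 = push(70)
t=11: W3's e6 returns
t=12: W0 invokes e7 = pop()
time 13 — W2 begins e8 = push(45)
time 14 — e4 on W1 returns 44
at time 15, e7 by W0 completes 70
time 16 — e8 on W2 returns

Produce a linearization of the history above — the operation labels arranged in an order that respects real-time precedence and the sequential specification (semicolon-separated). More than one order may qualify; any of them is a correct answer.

e1; e2; e4; e3; e5; e6; e7; e8

after step 1 (e1 push(91)): stack <91>
after step 2 (e2 push(44)): stack <91,44>
after step 3 (e4 pop() → 44): stack <91>
after step 4 (e3 push(6)): stack <91,6>
after step 5 (e5 push(97)): stack <91,6,97>
after step 6 (e6 push(70)): stack <91,6,97,70>
after step 7 (e7 pop() → 70): stack <91,6,97>
after step 8 (e8 push(45)): stack <91,6,97,45>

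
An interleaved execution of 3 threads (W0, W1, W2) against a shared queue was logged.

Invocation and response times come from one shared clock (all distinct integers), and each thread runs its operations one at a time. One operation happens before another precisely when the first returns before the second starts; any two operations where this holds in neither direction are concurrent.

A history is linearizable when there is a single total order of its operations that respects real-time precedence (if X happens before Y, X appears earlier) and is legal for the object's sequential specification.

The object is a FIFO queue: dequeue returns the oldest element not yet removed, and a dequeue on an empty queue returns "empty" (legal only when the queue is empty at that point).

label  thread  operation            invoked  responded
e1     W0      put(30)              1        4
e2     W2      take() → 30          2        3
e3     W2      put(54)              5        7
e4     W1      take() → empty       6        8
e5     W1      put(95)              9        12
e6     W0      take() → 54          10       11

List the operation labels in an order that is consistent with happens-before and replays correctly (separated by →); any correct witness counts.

e1 → e2 → e4 → e3 → e5 → e6

after step 1 (e1 put(30)): queue <30>
after step 2 (e2 take() → 30): queue <>
after step 3 (e4 take() → empty): queue <>
after step 4 (e3 put(54)): queue <54>
after step 5 (e5 put(95)): queue <54,95>
after step 6 (e6 take() → 54): queue <95>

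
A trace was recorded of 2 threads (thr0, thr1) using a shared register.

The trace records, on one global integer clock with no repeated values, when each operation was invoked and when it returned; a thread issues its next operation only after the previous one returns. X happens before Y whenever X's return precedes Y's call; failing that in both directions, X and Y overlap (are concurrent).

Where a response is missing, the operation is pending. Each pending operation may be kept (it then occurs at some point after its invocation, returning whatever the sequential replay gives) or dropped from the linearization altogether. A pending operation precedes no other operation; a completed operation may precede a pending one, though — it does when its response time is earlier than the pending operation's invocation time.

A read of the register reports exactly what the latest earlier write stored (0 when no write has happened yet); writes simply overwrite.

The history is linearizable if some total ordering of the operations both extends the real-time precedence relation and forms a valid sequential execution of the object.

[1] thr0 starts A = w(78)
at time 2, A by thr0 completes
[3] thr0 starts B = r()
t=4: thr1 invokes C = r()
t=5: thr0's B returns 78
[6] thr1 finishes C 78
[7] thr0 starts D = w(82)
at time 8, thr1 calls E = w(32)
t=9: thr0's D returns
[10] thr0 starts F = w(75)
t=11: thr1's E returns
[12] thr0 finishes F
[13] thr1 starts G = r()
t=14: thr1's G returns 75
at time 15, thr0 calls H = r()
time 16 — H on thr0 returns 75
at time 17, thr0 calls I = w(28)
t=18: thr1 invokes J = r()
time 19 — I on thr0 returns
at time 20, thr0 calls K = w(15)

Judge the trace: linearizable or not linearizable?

linearizable

witness order: A, B, C, D, E, F, G, H, I
1. A w(78), leaving value 78
2. B r() → 78, leaving value 78
3. C r() → 78, leaving value 78
4. D w(82), leaving value 82
5. E w(32), leaving value 32
6. F w(75), leaving value 75
7. G r() → 75, leaving value 75
8. H r() → 75, leaving value 75
9. I w(28), leaving value 28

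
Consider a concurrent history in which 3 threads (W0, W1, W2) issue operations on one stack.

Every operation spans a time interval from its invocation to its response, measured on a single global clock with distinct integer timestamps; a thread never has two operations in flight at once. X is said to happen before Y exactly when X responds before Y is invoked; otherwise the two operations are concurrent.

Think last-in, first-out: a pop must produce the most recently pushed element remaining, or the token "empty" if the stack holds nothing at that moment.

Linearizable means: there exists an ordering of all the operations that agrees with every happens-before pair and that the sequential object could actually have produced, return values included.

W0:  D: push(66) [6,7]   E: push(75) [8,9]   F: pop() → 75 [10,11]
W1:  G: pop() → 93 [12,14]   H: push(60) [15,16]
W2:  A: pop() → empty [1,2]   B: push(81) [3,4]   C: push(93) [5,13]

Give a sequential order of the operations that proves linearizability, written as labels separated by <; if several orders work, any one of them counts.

1. A pop() → empty, leaving stack <>
2. B push(81), leaving stack <81>
3. D push(66), leaving stack <81,66>
4. C push(93), leaving stack <81,66,93>
5. E push(75), leaving stack <81,66,93,75>
6. F pop() → 75, leaving stack <81,66,93>
7. G pop() → 93, leaving stack <81,66>
8. H push(60), leaving stack <81,66,60>

A < B < D < C < E < F < G < H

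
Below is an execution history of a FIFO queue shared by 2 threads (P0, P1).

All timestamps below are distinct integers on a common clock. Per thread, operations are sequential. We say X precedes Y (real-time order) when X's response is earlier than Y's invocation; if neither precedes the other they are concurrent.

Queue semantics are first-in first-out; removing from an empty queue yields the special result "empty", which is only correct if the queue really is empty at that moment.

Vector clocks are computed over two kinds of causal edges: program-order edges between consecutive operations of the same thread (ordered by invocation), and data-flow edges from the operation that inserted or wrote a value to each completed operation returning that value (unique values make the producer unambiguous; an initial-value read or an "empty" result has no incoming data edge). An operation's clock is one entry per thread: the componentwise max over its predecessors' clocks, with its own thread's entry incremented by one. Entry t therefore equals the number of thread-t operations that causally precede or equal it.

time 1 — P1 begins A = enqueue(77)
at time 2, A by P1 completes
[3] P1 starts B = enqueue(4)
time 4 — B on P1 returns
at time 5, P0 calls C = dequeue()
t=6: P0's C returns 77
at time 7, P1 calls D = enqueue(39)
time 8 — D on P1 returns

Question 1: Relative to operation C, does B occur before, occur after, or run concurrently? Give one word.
before

B spans [3,4], C spans [5,6]
resp(B)=4 < inv(C)=5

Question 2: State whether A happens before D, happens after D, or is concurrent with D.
before

A spans [1,2], D spans [7,8]
resp(A)=2 < inv(D)=7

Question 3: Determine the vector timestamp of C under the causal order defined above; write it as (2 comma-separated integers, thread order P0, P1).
(1, 1)

root op A, invoked 1: fresh clock plus P1's own tick → (0, 1)
merge at B (invoked 3): VC(A)=(0, 1), own-thread bump on P1 → (0, 2)
merge at C (invoked 5): VC(A)=(0, 1), own-thread bump on P0 → (1, 1)
merge at D (invoked 7): VC(B)=(0, 2), own-thread bump on P1 → (0, 3)
target: VC(C) = (1, 1)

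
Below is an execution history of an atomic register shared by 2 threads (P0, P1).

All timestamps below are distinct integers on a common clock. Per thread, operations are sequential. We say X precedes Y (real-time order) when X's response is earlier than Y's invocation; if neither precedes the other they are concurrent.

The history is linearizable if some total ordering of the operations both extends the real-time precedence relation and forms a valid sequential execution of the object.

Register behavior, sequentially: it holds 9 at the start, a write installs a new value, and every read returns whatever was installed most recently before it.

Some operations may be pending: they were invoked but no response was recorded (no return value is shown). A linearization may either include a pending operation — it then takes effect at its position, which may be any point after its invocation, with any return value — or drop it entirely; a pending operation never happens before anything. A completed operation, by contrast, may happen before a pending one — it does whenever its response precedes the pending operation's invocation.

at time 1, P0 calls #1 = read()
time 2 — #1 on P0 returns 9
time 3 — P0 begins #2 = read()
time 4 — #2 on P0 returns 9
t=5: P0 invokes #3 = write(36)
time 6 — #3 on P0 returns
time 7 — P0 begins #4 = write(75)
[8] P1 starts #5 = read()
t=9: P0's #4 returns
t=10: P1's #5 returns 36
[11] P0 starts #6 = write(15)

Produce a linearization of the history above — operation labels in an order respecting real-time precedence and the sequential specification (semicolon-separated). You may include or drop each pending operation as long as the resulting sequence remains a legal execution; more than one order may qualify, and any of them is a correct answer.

#1; #2; #3; #5; #4

after step 1 (#1 read() → 9): value 9
after step 2 (#2 read() → 9): value 9
after step 3 (#3 write(36)): value 36
after step 4 (#5 read() → 36): value 36
after step 5 (#4 write(75)): value 75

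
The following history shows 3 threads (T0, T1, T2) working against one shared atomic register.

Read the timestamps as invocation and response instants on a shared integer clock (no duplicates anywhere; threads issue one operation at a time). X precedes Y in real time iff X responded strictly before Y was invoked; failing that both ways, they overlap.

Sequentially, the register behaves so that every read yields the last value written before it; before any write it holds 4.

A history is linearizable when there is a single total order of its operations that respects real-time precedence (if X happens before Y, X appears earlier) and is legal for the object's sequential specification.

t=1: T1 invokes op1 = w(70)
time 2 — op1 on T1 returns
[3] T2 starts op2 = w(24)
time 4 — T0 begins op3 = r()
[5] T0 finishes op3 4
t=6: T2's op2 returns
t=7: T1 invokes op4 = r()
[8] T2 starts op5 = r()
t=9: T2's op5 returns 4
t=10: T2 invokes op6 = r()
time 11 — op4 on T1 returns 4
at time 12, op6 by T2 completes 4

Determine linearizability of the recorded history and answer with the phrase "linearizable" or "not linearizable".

prefix check: 1..4 passes, 1..5 fails once op3's time-5 response joins
one real-time candidate order over the 2 completed operations — the atomic register replay rejects it
every completion of the 1 pending operation (op2) was checked; none linearizes
take op1, op3 (pending dropped): step 2 already fails, because op3 r() → 4 cannot occur there

not linearizable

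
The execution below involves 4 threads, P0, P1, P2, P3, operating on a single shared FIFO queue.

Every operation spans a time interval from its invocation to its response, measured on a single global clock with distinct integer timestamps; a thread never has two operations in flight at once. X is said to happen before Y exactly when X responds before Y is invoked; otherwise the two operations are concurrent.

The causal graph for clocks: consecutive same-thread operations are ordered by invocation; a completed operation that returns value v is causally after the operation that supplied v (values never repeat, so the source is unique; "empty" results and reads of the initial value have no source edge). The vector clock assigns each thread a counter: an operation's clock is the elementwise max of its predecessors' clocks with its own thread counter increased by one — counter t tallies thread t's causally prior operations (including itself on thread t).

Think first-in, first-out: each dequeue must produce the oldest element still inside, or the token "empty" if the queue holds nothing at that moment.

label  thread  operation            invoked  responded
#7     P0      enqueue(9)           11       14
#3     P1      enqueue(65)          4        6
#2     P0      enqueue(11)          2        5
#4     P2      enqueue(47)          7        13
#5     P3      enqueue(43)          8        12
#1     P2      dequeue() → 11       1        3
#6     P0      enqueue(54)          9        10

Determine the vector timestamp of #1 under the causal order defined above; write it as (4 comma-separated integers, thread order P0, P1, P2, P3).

(1, 0, 1, 0)

#5, invoked 8, has no incoming edges; only P3's bump applies → (0, 0, 0, 1)
#3, invoked 4, has no incoming edges; only P1's bump applies → (0, 1, 0, 0)
#2, invoked 2, has no incoming edges; only P0's bump applies → (1, 0, 0, 0)
merge at #1 (invoked 1): VC(#2)=(1, 0, 0, 0), own-thread bump on P2 → (1, 0, 1, 0)
merge at #6 (invoked 9): VC(#2)=(1, 0, 0, 0), own-thread bump on P0 → (2, 0, 0, 0)
merge at #4 (invoked 7): VC(#1)=(1, 0, 1, 0), own-thread bump on P2 → (1, 0, 2, 0)
merge at #7 (invoked 11): VC(#6)=(2, 0, 0, 0), own-thread bump on P0 → (3, 0, 0, 0)
target: VC(#1) = (1, 0, 1, 0)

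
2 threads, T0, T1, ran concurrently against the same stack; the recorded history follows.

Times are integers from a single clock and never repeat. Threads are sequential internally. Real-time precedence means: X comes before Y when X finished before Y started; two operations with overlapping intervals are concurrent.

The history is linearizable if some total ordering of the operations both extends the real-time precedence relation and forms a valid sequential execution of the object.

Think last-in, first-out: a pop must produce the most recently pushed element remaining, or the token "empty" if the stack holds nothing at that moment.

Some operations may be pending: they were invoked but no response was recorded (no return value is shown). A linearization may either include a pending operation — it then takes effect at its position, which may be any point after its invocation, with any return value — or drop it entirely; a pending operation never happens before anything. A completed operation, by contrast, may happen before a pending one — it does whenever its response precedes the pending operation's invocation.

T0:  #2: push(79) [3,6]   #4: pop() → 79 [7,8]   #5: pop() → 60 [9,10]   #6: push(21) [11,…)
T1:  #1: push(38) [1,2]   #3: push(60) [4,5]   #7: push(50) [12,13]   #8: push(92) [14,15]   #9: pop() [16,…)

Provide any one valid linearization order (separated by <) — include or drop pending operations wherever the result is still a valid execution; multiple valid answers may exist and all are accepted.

1. #1 push(38), leaving stack <38>
2. #3 push(60), leaving stack <38,60>
3. #2 push(79), leaving stack <38,60,79>
4. #4 pop() → 79, leaving stack <38,60>
5. #5 pop() → 60, leaving stack <38>
6. #6 push(21) (pending, included), leaving stack <38,21>
7. #7 push(50), leaving stack <38,21,50>
8. #8 push(92), leaving stack <38,21,50,92>

#1 < #3 < #2 < #4 < #5 < #6 < #7 < #8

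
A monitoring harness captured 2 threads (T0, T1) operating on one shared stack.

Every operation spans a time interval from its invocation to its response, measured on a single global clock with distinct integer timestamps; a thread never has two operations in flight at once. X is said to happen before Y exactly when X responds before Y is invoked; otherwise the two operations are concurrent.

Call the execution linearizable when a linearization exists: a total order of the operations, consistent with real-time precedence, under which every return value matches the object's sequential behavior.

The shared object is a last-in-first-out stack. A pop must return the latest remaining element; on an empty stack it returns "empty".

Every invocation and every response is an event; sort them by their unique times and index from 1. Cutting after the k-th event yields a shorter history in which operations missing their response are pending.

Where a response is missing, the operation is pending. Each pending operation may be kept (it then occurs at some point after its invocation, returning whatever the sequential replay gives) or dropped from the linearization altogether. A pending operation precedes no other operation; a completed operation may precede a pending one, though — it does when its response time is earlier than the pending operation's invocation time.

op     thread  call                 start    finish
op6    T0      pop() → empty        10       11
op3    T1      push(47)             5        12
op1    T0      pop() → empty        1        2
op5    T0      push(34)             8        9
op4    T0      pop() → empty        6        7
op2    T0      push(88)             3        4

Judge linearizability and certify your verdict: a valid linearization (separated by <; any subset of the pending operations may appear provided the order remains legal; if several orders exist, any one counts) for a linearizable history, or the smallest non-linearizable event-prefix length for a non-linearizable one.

cut after 6 events: linearizable; cut after 7 events (op4 responds, time 7): not linearizable
one real-time candidate order over the 3 completed operations — the stack replay rejects it
include/drop combinations of the 1 pending operation (op3) were all tried; none helps
e.g. op1, op2, op4 (pending dropped): illegal at step 3, since op4 pop() → empty cannot apply there

not linearizable — minimal violating prefix: 7 events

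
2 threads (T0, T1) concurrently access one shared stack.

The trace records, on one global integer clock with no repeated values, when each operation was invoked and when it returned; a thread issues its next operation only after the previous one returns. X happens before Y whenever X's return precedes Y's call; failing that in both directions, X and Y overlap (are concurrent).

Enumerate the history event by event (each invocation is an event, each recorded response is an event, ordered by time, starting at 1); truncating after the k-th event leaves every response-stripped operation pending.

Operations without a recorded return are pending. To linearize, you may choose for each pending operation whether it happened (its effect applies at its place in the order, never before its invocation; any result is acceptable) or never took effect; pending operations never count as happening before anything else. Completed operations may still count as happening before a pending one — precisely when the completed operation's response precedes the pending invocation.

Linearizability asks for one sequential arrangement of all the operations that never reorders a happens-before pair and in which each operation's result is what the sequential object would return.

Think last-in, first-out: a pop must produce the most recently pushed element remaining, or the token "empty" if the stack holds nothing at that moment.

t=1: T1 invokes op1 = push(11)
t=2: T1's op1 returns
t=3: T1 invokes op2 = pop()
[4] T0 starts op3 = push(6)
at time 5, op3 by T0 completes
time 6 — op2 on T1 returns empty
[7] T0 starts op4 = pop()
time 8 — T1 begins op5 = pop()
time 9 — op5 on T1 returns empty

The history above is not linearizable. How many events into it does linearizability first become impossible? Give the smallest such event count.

6

one valid order for events 1..5 is op1, op2, op3:
step 1: op1 push(11) — stack <11>
step 2: op2 pop() (pending, included) — stack <>
step 3: op3 push(6) — stack <6>
once event 6 joins (op2's response, time 6), exhaustive search finds no witness
take op1, op2, op3: step 2 already fails, because op2 pop() → empty cannot occur there
take op1, op3, op2: step 3 already fails, because op2 pop() → empty cannot occur there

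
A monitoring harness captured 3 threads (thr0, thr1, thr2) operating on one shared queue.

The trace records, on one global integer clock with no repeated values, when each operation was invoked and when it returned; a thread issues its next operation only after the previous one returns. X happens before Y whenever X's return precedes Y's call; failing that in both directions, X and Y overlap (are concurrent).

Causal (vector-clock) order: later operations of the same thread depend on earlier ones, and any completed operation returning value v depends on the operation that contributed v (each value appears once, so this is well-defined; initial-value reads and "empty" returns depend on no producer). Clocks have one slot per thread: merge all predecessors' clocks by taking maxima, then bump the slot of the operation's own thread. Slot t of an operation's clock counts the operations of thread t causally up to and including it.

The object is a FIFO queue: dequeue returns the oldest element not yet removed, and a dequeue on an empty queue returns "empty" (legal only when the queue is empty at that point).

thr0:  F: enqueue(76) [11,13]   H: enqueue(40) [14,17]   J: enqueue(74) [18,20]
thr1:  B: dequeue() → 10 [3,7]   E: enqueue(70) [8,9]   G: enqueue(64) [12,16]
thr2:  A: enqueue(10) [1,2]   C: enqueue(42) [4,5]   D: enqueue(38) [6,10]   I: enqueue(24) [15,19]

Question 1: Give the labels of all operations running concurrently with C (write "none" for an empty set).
Answer: B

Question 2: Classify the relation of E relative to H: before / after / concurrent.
Answer: before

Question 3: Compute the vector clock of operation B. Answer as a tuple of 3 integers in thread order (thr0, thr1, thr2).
Answer: (0, 1, 1)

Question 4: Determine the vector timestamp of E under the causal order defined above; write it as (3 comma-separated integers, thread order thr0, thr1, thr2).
Answer: (0, 2, 1)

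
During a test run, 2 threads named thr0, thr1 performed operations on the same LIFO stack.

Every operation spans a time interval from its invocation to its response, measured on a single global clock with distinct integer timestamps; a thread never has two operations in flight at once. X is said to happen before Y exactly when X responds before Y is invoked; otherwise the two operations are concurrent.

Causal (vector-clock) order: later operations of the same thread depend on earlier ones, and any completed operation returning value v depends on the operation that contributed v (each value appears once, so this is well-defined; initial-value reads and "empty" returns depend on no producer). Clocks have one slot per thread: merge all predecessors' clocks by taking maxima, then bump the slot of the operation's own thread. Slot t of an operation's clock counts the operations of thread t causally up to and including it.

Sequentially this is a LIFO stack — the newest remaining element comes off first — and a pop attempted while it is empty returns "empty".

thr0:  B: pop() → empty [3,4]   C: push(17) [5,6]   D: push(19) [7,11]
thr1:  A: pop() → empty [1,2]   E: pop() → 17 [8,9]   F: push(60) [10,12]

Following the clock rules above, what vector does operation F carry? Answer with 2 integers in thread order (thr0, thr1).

no predecessors for A (invoked 1): thr1 increments from zero → (0, 1)
no predecessors for B (invoked 3): thr0 increments from zero → (1, 0)
C, invoked 5, takes VC(B)=(1, 0) under max, adds 1 for thr0 → (2, 0)
D, invoked 7, takes VC(C)=(2, 0) under max, adds 1 for thr0 → (3, 0)
E, invoked 8, takes VC(A)=(0, 1), VC(C)=(2, 0) under max, adds 1 for thr1 → (2, 2)
F, invoked 10, takes VC(E)=(2, 2) under max, adds 1 for thr1 → (2, 3)
target: VC(F) = (2, 3)

(2, 3)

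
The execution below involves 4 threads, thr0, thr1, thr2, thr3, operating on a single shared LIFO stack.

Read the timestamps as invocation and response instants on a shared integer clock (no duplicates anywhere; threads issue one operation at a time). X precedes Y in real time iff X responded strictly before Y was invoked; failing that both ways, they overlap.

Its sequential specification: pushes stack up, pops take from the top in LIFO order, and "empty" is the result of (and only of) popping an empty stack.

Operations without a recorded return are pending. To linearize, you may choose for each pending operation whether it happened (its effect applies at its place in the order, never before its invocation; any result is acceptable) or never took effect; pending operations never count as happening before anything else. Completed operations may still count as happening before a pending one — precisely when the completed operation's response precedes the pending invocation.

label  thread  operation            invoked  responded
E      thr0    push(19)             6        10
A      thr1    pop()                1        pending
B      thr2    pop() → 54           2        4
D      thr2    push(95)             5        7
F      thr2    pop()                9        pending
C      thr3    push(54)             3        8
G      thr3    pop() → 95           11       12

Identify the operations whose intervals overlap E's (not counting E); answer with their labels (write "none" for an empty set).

E spans [6,10]: anything still running between times 6 and 10 counts as concurrent
A [1,…): concurrent
B [2,4]: before
C [3,8]: concurrent
D [5,7]: concurrent
F [9,…): concurrent
G [11,12]: after

A, C, D, F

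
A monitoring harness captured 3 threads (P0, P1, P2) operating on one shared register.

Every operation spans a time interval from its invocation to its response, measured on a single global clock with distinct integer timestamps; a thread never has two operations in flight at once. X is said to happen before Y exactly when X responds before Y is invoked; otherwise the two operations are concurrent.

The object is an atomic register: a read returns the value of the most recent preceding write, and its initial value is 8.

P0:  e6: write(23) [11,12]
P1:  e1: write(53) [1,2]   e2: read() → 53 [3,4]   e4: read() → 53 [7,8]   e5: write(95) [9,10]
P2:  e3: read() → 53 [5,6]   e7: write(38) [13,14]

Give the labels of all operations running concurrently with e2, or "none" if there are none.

none

concurrent with e2 ([3,4]): every op whose interval crosses 3..4
e1 [1,2]: before
e3 [5,6]: after
e4 [7,8]: after
e5 [9,10]: after
e6 [11,12]: after
e7 [13,14]: after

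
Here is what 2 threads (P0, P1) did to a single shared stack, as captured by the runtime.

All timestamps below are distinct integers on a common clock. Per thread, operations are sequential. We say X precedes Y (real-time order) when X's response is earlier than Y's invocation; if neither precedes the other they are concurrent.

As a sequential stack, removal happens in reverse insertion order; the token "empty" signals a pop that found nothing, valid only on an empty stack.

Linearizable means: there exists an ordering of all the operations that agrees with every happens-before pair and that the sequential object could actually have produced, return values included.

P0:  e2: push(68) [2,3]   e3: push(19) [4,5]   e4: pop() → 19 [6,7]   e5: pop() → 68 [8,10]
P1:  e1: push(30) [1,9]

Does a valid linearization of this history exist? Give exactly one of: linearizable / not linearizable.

linearizable

witness order: e1, e2, e3, e4, e5
step 1: e1 push(30) — stack <30>
step 2: e2 push(68) — stack <30,68>
step 3: e3 push(19) — stack <30,68,19>
step 4: e4 pop() → 19 — stack <30,68>
step 5: e5 pop() → 68 — stack <30>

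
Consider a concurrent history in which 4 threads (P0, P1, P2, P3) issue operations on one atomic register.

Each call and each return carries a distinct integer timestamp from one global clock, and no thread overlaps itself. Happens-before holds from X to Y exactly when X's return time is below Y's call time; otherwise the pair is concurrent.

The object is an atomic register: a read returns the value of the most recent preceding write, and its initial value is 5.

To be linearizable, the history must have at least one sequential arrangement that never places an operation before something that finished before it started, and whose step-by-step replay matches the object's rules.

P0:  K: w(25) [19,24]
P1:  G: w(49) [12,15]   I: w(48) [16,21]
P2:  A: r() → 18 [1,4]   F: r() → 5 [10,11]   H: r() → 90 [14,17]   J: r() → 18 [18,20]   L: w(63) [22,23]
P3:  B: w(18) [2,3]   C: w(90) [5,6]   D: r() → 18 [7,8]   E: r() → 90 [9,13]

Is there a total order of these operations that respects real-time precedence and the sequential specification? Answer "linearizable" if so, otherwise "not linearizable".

through event 7 a valid linearization exists; event 8 (D responding at time 8) ends that
the 4 completed operations admit 2 real-time orders; each fails the atomic register replay
take A, B, C, D: step 1 already fails, because A r() → 18 cannot occur there
take B, A, C, D: step 4 already fails, because D r() → 18 cannot occur there

not linearizable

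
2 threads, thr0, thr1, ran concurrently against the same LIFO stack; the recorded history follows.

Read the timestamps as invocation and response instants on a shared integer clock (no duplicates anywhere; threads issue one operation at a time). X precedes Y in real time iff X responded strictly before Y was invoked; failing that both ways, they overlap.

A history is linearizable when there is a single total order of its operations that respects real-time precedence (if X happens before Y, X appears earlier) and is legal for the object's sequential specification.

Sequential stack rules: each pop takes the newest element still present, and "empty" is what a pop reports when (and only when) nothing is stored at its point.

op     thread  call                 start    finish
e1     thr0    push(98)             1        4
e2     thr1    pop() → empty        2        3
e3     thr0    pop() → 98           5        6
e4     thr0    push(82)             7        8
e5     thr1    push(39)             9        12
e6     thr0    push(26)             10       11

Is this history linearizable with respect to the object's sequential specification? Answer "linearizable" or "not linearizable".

a witness: e2, e1, e3, e4, e5, e6
1. e2 pop() → empty, leaving stack <>
2. e1 push(98), leaving stack <98>
3. e3 pop() → 98, leaving stack <>
4. e4 push(82), leaving stack <82>
5. e5 push(39), leaving stack <82,39>
6. e6 push(26), leaving stack <82,39,26>

linearizable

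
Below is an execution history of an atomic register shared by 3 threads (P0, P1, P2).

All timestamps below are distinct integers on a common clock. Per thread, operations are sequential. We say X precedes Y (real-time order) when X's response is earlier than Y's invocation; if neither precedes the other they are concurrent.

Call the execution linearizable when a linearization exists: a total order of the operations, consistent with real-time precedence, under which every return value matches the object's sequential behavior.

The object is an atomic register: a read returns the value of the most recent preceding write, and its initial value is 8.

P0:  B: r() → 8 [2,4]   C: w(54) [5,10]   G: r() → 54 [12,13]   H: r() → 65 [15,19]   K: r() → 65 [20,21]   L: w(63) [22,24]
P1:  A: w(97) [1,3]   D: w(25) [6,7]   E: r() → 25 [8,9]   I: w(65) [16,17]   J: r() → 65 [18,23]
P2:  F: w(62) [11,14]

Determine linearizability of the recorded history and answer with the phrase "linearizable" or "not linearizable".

witness order: B, A, D, E, C, G, F, I, H, J, K, L
after step 1 (B r() → 8): value 8
after step 2 (A w(97)): value 97
after step 3 (D w(25)): value 25
after step 4 (E r() → 25): value 25
after step 5 (C w(54)): value 54
after step 6 (G r() → 54): value 54
after step 7 (F w(62)): value 62
after step 8 (I w(65)): value 65
after step 9 (H r() → 65): value 65
after step 10 (J r() → 65): value 65
after step 11 (K r() → 65): value 65
after step 12 (L w(63)): value 63

linearizable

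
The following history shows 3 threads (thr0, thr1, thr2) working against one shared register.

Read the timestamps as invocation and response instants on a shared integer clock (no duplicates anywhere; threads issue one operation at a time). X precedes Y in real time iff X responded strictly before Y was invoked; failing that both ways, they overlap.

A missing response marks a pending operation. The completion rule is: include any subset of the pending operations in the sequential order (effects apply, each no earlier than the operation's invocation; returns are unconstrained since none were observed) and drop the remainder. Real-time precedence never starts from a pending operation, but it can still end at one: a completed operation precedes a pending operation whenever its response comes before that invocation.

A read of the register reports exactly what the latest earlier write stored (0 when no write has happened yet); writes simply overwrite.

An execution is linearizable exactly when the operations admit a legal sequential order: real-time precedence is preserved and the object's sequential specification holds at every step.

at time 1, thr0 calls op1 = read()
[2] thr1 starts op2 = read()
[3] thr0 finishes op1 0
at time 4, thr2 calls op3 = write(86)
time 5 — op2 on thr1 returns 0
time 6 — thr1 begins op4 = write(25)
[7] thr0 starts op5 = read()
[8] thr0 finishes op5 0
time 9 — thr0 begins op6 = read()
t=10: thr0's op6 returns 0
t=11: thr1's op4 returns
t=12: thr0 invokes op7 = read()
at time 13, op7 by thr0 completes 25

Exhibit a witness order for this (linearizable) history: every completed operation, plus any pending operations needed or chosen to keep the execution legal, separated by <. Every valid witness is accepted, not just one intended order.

step 1: op1 read() → 0 — value 0
step 2: op2 read() → 0 — value 0
step 3: op5 read() → 0 — value 0
step 4: op6 read() → 0 — value 0
step 5: op3 write(86) (pending, included) — value 86
step 6: op4 write(25) — value 25
step 7: op7 read() → 25 — value 25

op1 < op2 < op5 < op6 < op3 < op4 < op7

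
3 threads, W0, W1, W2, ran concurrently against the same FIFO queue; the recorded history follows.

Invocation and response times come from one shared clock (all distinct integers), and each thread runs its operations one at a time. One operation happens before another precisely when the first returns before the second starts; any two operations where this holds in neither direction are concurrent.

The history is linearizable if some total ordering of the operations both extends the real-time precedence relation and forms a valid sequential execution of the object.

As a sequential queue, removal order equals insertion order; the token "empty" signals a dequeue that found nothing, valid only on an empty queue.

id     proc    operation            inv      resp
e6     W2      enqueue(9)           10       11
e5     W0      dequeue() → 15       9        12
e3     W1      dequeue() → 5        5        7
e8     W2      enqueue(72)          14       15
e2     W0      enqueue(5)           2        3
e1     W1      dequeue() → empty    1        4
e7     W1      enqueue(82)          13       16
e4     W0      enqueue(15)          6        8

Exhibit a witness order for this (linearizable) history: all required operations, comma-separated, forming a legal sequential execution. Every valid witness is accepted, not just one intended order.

e1, e2, e3, e4, e5, e6, e7, e8

1. e1 dequeue() → empty, leaving queue <>
2. e2 enqueue(5), leaving queue <5>
3. e3 dequeue() → 5, leaving queue <>
4. e4 enqueue(15), leaving queue <15>
5. e5 dequeue() → 15, leaving queue <>
6. e6 enqueue(9), leaving queue <9>
7. e7 enqueue(82), leaving queue <9,82>
8. e8 enqueue(72), leaving queue <9,82,72>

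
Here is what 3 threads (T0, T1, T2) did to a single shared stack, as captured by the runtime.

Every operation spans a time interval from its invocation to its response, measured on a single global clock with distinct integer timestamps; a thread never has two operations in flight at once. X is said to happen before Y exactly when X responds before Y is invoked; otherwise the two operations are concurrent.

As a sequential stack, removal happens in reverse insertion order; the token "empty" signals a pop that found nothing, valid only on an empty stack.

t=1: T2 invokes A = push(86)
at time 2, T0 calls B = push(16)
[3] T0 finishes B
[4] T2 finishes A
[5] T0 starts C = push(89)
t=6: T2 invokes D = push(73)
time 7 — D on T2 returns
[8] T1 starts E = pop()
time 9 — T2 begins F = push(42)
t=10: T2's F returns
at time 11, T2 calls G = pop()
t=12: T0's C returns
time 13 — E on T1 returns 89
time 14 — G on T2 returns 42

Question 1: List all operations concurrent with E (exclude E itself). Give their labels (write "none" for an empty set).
E runs from 8 to 13; window-overlapping ops are concurrent
A [1,4]: before
B [2,3]: before
C [5,12]: concurrent
D [6,7]: before
F [9,10]: concurrent
G [11,14]: concurrent

C, F, G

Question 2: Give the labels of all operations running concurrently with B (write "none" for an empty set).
concurrent with B ([2,3]): every op whose interval crosses 2..3
A [1,4]: concurrent
C [5,12]: after
D [6,7]: after
E [8,13]: after
F [9,10]: after
G [11,14]: after

A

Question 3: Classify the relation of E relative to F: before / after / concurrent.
E spans [8,13], F spans [9,10]
the intervals overlap in both directions

concurrent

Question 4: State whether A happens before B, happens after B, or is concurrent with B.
A spans [1,4], B spans [2,3]
the intervals overlap in both directions

concurrent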